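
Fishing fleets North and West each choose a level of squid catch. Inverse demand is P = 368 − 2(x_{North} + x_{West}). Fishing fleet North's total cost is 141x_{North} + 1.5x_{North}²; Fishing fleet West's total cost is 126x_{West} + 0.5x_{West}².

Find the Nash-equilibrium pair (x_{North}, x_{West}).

Fishing fleet North's profit: π = x_{North}(368 − 2(x_{North} + x_{West})) − 141x_{North} − 1.5x_{North}².
∂π/∂x_{North} = 227 − 7x_{North} − 2x_{West} = 0, so x_{North} = 227/7 − (2/7)x_{West}.
For West: ∂π/∂x_{West} = 242 − 5x_{West} − 2x_{North} = 0 ⇒ x_{West} = 48.4 − 0.4x_{North}.
Substituting the second reaction function into the first: x_{North} = 227/7 − (2/7)(48.4 − 0.4x_{North}), which gives (31/35)x_{North} = 18.6 ⇒ x_{North} = 21.
Then x_{West} = 48.4 − 0.4·21 = 40.

21, 40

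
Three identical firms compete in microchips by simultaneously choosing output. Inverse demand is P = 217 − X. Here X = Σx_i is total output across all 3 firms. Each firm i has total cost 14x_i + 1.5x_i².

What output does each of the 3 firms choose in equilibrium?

29

A representative firm's profit is π_i = x_i(217 − X) − 14x_i − 1.5x_i², with X = x_i + Σ_{j≠i} x_j.
First-order condition: 203 − 5x_i − Σ_{j≠i} x_j = 0.
With identical firms, set every x_j = x: then 203 − 5x − 2x = 0, i.e. x = 203/7 = 29.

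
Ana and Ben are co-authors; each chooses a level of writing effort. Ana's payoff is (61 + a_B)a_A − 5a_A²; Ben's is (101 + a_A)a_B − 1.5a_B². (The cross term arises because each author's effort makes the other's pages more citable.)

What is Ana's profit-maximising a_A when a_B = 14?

7.5

Expanding Ana's payoff: 61a_A + a_Ba_A − 5a_A².
∂π/∂a_A = 61 + a_B − 10a_A = 0, so a_A = 6.1 + 0.1a_B.
At a_B = 14: a_A = 6.1 + 0.1·14 = 7.5.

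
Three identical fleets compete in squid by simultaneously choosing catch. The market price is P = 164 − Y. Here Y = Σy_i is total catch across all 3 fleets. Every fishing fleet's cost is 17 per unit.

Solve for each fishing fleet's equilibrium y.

A representative fishing fleet's profit is π_i = y_i(164 − Y) − 17y_i, with Y = y_i + Σ_{j≠i} y_j.
First-order condition: 147 − 2y_i − Σ_{j≠i} y_j = 0.
Imposing symmetry (y_j = y for all j) turns Σ_{j≠i} y_j into 2y, so 147 = 4y and y = 36.75.

36.75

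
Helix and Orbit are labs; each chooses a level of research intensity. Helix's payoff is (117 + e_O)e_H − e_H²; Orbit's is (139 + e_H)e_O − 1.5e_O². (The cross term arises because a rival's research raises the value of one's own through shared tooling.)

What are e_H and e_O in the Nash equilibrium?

98, 79

Expanding Helix's payoff: 117e_H + e_Oe_H − e_H².
∂π/∂e_H = 117 + e_O − 2e_H = 0, so e_H = 58.5 + 0.5e_O.
Likewise for Orbit: e_O = 139/3 + (1/3)e_H.
Substituting the second reaction function into the first: e_H = 58.5 + 0.5(139/3 + (1/3)e_H), which gives (5/6)e_H = 245/3 ⇒ e_H = 98.
Then e_O = 139/3 + (1/3)·98 = 79.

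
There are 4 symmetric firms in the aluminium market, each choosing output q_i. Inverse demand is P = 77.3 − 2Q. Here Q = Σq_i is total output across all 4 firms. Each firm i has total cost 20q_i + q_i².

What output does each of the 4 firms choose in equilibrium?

A representative firm's profit is π_i = q_i(77.3 − 2Q) − 20q_i − q_i², with Q = q_i + Σ_{j≠i} q_j.
First-order condition: 57.3 − 6q_i − 2Σ_{j≠i} q_j = 0.
In a symmetric equilibrium every firm chooses the same q, so Σ_{j≠i} q_j = 3q. The condition becomes 57.3 − 12q = 0, giving q = 57.3/12 = 4.775.

4.775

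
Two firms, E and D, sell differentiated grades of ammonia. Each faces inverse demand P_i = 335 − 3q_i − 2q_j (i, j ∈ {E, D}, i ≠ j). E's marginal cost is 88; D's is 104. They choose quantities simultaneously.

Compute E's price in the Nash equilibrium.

183.625

Firm E's profit: π = q_E(335 − 3q_E − 2q_D) − 88q_E.
∂π/∂q_E = 247 − 6q_E − 2q_D = 0 ⇒ q_E = 247/6 − (1/3)q_D.
Similarly q_D = 38.5 − (1/3)q_E.
Substituting the second reaction function into the first: q_E = 247/6 − (1/3)(38.5 − (1/3)q_E), which gives (8/9)q_E = 85/3 ⇒ q_E = 31.875.
Then q_D = 38.5 − (1/3)·31.875 = 27.875.
P_E = 335 − 3·31.875 − 2·27.875 = 183.625.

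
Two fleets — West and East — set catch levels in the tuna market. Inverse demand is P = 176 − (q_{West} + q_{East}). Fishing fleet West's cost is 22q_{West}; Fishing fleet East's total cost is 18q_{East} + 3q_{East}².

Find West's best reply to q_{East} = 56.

49

Fishing fleet West's profit: π = q_{West}(176 − (q_{West} + q_{East})) − 22q_{West}.
∂π/∂q_{West} = 154 − 2q_{West} − q_{East} = 0, so q_{West} = 77 − 0.5q_{East}.
At q_{East} = 56: q_{West} = 77 − 0.5·56 = 49.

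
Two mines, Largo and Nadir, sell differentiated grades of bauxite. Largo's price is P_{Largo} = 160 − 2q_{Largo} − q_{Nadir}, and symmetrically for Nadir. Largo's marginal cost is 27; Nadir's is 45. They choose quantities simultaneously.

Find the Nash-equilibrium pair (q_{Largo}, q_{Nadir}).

Mine Largo's profit: π = q_{Largo}(160 − 2q_{Largo} − q_{Nadir}) − 27q_{Largo}.
∂π/∂q_{Largo} = 133 − 4q_{Largo} − q_{Nadir} = 0 ⇒ q_{Largo} = 33.25 − 0.25q_{Nadir}.
Similarly q_{Nadir} = 28.75 − 0.25q_{Largo}.
Substituting the second reaction function into the first: q_{Largo} = 33.25 − 0.25(28.75 − 0.25q_{Largo}), which gives 0.9375q_{Largo} = 26.0625 ⇒ q_{Largo} = 27.8.
Then q_{Nadir} = 28.75 − 0.25·27.8 = 21.8.

27.8, 21.8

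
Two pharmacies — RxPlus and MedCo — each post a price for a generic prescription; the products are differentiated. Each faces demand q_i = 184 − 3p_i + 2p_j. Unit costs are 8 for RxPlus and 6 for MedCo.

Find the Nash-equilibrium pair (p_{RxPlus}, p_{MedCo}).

51.625, 50.875

RxPlus's profit: π = (p_{RxPlus} − 8)(184 − 3p_{RxPlus} + 2p_{MedCo}).
∂π/∂p_{RxPlus} = 208 − 6p_{RxPlus} + 2p_{MedCo} = 0 ⇒ p_{RxPlus} = 104/3 + (1/3)p_{MedCo}.
Similarly p_{MedCo} = 101/3 + (1/3)p_{RxPlus}.
Substituting the second reaction function into the first: p_{RxPlus} = 104/3 + (1/3)(101/3 + (1/3)p_{RxPlus}), which gives (8/9)p_{RxPlus} = 413/9 ⇒ p_{RxPlus} = 51.625.
Then p_{MedCo} = 101/3 + (1/3)·51.625 = 50.875.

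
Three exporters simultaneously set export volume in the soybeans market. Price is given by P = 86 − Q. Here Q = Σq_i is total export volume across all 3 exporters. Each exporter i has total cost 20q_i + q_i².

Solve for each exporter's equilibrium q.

11

A representative exporter's profit is π_i = q_i(86 − Q) − 20q_i − q_i², with Q = q_i + Σ_{j≠i} q_j.
First-order condition: 66 − 4q_i − Σ_{j≠i} q_j = 0.
In a symmetric equilibrium every exporter chooses the same q, so Σ_{j≠i} q_j = 2q. The condition becomes 66 − 6q = 0, giving q = 66/6 = 11.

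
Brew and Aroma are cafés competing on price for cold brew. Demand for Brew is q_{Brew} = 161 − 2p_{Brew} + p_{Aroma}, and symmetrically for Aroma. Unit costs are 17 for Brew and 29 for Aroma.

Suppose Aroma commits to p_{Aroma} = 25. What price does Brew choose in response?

55

Brew's profit: π = (p_{Brew} − 17)(161 − 2p_{Brew} + p_{Aroma}).
∂π/∂p_{Brew} = 195 − 4p_{Brew} + p_{Aroma} = 0 ⇒ p_{Brew} = 48.75 + 0.25p_{Aroma}.
At p_{Aroma} = 25: p_{Brew} = 48.75 + 0.25·25 = 55.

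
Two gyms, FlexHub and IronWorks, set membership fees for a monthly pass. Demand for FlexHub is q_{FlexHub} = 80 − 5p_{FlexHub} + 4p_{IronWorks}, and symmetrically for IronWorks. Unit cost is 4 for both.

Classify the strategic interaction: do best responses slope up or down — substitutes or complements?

strategic complements

FlexHub's profit: π = (p_{FlexHub} − 4)(80 − 5p_{FlexHub} + 4p_{IronWorks}).
∂π/∂p_{FlexHub} = 100 − 10p_{FlexHub} + 4p_{IronWorks} = 0 ⇒ p_{FlexHub} = 10 + 0.4p_{IronWorks}.
The best-response slope dp_{FlexHub}/dp_{IronWorks} = 0.4 > 0: the reaction function is upward-sloping, so the choices are strategic complements.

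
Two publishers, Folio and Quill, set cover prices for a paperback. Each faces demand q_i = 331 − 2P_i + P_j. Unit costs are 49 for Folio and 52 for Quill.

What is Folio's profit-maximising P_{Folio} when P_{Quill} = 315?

Folio's profit: π = (P_{Folio} − 49)(331 − 2P_{Folio} + P_{Quill}).
∂π/∂P_{Folio} = 429 − 4P_{Folio} + P_{Quill} = 0 ⇒ P_{Folio} = 107.25 + 0.25P_{Quill}.
At P_{Quill} = 315: P_{Folio} = 107.25 + 0.25·315 = 186.

186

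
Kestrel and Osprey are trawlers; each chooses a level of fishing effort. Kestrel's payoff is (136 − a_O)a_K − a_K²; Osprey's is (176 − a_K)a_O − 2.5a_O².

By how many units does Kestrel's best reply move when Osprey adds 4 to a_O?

Expanding Kestrel's payoff: 136a_K − a_Oa_K − a_K².
∂π/∂a_K = 136 − a_O − 2a_K = 0, so a_K = 68 − 0.5a_O.
The reaction-function slope is −0.5, so a 4-unit rise in a_O moves a_K by −0.5 × 4 = −2. Kestrel's best response falls — the actions are strategic substitutes.

-2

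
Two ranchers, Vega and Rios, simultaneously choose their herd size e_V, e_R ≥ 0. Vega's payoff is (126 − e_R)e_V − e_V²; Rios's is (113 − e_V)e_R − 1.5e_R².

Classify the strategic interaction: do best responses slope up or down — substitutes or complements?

Expanding Vega's payoff: 126e_V − e_Re_V − e_V².
∂π/∂e_V = 126 − e_R − 2e_V = 0, so e_V = 63 − 0.5e_R.
The best-response slope de_V/de_R = −0.5 < 0: the reaction function is downward-sloping, so the choices are strategic substitutes.

strategic substitutes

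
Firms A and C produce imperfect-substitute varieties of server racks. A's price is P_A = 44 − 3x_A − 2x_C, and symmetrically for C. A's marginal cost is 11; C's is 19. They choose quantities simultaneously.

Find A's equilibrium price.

Firm A's profit: π = x_A(44 − 3x_A − 2x_C) − 11x_A.
∂π/∂x_A = 33 − 6x_A − 2x_C = 0 ⇒ x_A = 5.5 − (1/3)x_C.
Similarly x_C = 25/6 − (1/3)x_A.
Solving the two reaction functions simultaneously: (1 − (−1/3)(−1/3))x_A = 5.5 − (1/3)·(25/6), so (8/9)x_A = 37/9 and x_A = 4.625.
Then x_C = 25/6 − (1/3)·4.625 = 2.625.
P_A = 44 − 3·4.625 − 2·2.625 = 24.875.

24.875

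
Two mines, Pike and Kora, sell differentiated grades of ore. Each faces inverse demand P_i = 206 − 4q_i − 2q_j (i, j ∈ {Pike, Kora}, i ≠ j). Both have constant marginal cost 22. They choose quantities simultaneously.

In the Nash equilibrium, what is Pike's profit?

1354.24

Mine Pike's profit: π = q_{Pike}(206 − 4q_{Pike} − 2q_{Kora}) − 22q_{Pike}.
∂π/∂q_{Pike} = 184 − 8q_{Pike} − 2q_{Kora} = 0 ⇒ q_{Pike} = 23 − 0.25q_{Kora}.
The game is symmetric, so in equilibrium q_{Kora} = q_{Pike}: the reaction function gives 1.25q_{Pike} = 23, hence q_{Pike} = 18.4.
P_{Pike} = 206 − 4·18.4 − 2·18.4 = 95.6.
Profit = (95.6 − 22)·18.4 = 1354.24.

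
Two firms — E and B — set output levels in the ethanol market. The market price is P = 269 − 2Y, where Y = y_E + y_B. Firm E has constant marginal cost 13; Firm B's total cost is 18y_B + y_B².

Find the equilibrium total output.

76.3

Firm E's profit: π = y_E(269 − 2(y_E + y_B)) − 13y_E.
∂π/∂y_E = 256 − 4y_E − 2y_B = 0, so y_E = 64 − 0.5y_B.
For B: ∂π/∂y_B = 251 − 6y_B − 2y_E = 0 ⇒ y_B = 251/6 − (1/3)y_E.
Plugging y_B into E's best response: y_E = 64 − 0.5(251/6 − (1/3)y_E) ⇒ (5/6)y_E = 517/12, so y_E = 51.7.
Then y_B = 251/6 − (1/3)·51.7 = 24.6.
Total output: 51.7 + 24.6 = 76.3.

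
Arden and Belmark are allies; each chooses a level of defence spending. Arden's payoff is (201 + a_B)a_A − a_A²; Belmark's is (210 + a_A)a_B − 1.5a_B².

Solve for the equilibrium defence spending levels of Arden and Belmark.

162.6, 124.2

Expanding Arden's payoff: 201a_A + a_Ba_A − a_A².
∂π/∂a_A = 201 + a_B − 2a_A = 0, so a_A = 100.5 + 0.5a_B.
Likewise for Belmark: a_B = 70 + (1/3)a_A.
Plugging a_B into Arden's best response: a_A = 100.5 + 0.5(70 + (1/3)a_A) ⇒ (5/6)a_A = 135.5, so a_A = 162.6.
Then a_B = 70 + (1/3)·162.6 = 124.2.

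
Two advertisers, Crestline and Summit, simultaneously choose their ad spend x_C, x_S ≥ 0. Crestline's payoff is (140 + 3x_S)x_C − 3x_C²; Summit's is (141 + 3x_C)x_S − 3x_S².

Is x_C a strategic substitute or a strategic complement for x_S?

strategic complements

Expanding Crestline's payoff: 140x_C + 3x_Sx_C − 3x_C².
∂π/∂x_C = 140 + 3x_S − 6x_C = 0, so x_C = 70/3 + 0.5x_S.
The best-response slope dx_C/dx_S = 0.5 > 0: the reaction function is upward-sloping, so the choices are strategic complements.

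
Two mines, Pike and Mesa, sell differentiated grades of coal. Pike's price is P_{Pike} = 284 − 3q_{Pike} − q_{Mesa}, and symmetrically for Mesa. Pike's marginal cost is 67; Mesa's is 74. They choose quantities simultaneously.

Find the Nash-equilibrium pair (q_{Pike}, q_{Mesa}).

Mine Pike's profit: π = q_{Pike}(284 − 3q_{Pike} − q_{Mesa}) − 67q_{Pike}.
∂π/∂q_{Pike} = 217 − 6q_{Pike} − q_{Mesa} = 0 ⇒ q_{Pike} = 217/6 − (1/6)q_{Mesa}.
Similarly q_{Mesa} = 35 − (1/6)q_{Pike}.
Solving the two reaction functions simultaneously: (1 − (−1/6)(−1/6))q_{Pike} = 217/6 − (1/6)·35, so (35/36)q_{Pike} = 91/3 and q_{Pike} = 31.2.
Then q_{Mesa} = 35 − (1/6)·31.2 = 29.8.

31.2, 29.8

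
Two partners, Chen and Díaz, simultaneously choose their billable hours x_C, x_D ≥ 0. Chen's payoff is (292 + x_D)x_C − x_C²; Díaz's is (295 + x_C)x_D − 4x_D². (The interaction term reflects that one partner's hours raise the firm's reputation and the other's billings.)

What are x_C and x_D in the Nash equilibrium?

175.4, 58.8

Expanding Chen's payoff: 292x_C + x_Dx_C − x_C².
∂π/∂x_C = 292 + x_D − 2x_C = 0, so x_C = 146 + 0.5x_D.
Likewise for Díaz: x_D = 36.875 + 0.125x_C.
Substituting the second reaction function into the first: x_C = 146 + 0.5(36.875 + 0.125x_C), which gives 0.9375x_C = 164.4375 ⇒ x_C = 175.4.
Then x_D = 36.875 + 0.125·175.4 = 58.8.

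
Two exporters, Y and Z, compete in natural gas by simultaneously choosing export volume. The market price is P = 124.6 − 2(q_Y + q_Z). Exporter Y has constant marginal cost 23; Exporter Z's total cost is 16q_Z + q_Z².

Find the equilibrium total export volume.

Exporter Y's profit: π = q_Y(124.6 − 2(q_Y + q_Z)) − 23q_Y.
∂π/∂q_Y = 101.6 − 4q_Y − 2q_Z = 0, so q_Y = 25.4 − 0.5q_Z.
For Z: ∂π/∂q_Z = 108.6 − 6q_Z − 2q_Y = 0 ⇒ q_Z = 18.1 − (1/3)q_Y.
Plugging q_Z into Y's best response: q_Y = 25.4 − 0.5(18.1 − (1/3)q_Y) ⇒ (5/6)q_Y = 16.35, so q_Y = 19.62.
Then q_Z = 18.1 − (1/3)·19.62 = 11.56.
Total export volume: 19.62 + 11.56 = 31.18.

31.18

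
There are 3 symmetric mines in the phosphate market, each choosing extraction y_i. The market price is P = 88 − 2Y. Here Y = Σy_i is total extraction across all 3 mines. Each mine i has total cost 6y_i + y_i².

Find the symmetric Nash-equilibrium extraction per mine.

A representative mine's profit is π_i = y_i(88 − 2Y) − 6y_i − y_i², with Y = y_i + Σ_{j≠i} y_j.
First-order condition: 82 − 6y_i − 2Σ_{j≠i} y_j = 0.
Imposing symmetry (y_j = y for all j) turns Σ_{j≠i} y_j into 2y, so 82 = 10y and y = 8.2.

8.2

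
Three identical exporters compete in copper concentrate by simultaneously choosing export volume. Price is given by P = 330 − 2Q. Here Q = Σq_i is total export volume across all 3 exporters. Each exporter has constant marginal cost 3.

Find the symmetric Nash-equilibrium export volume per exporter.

40.875

A representative exporter's profit is π_i = q_i(330 − 2Q) − 3q_i, with Q = q_i + Σ_{j≠i} q_j.
First-order condition: 327 − 4q_i − 2Σ_{j≠i} q_j = 0.
In a symmetric equilibrium every exporter chooses the same q, so Σ_{j≠i} q_j = 2q. The condition becomes 327 − 8q = 0, giving q = 327/8 = 40.875.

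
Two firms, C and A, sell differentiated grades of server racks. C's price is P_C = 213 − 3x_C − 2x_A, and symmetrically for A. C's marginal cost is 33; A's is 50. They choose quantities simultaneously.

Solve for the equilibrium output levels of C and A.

Firm C's profit: π = x_C(213 − 3x_C − 2x_A) − 33x_C.
∂π/∂x_C = 180 − 6x_C − 2x_A = 0 ⇒ x_C = 30 − (1/3)x_A.
Similarly x_A = 163/6 − (1/3)x_C.
Plugging x_A into C's best response: x_C = 30 − (1/3)(163/6 − (1/3)x_C) ⇒ (8/9)x_C = 377/18, so x_C = 23.5625.
Then x_A = 163/6 − (1/3)·23.5625 = 19.3125.

23.5625, 19.3125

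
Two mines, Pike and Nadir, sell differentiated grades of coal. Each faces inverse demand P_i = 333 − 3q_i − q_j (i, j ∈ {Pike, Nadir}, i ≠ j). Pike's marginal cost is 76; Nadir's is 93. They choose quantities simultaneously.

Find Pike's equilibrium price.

Mine Pike's profit: π = q_{Pike}(333 − 3q_{Pike} − q_{Nadir}) − 76q_{Pike}.
∂π/∂q_{Pike} = 257 − 6q_{Pike} − q_{Nadir} = 0 ⇒ q_{Pike} = 257/6 − (1/6)q_{Nadir}.
Similarly q_{Nadir} = 40 − (1/6)q_{Pike}.
Substituting the second reaction function into the first: q_{Pike} = 257/6 − (1/6)(40 − (1/6)q_{Pike}), which gives (35/36)q_{Pike} = 217/6 ⇒ q_{Pike} = 37.2.
Then q_{Nadir} = 40 − (1/6)·37.2 = 33.8.
P_{Pike} = 333 − 3·37.2 − 33.8 = 187.6.

187.6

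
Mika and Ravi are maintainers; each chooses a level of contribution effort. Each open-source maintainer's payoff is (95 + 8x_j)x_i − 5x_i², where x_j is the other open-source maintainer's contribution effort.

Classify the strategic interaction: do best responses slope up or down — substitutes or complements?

Mika's payoff is (95 + 8x_R)x_M − 5x_M².
∂π/∂x_M = 95 + 8x_R − 10x_M = 0, so x_M = 9.5 + 0.8x_R.
The best-response slope dx_M/dx_R = 0.8 > 0: the reaction function is upward-sloping, so the choices are strategic complements.

strategic complements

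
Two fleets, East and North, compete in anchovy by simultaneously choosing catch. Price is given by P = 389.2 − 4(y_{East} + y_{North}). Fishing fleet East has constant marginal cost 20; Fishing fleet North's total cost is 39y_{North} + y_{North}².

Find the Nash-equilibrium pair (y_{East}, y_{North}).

Fishing fleet East's profit: π = y_{East}(389.2 − 4(y_{East} + y_{North})) − 20y_{East}.
∂π/∂y_{East} = 369.2 − 8y_{East} − 4y_{North} = 0, so y_{East} = 46.15 − 0.5y_{North}.
For North: ∂π/∂y_{North} = 350.2 − 10y_{North} − 4y_{East} = 0 ⇒ y_{North} = 35.02 − 0.4y_{East}.
Substituting the second reaction function into the first: y_{East} = 46.15 − 0.5(35.02 − 0.4y_{East}), which gives 0.8y_{East} = 28.64 ⇒ y_{East} = 35.8.
Then y_{North} = 35.02 − 0.4·35.8 = 20.7.

35.8, 20.7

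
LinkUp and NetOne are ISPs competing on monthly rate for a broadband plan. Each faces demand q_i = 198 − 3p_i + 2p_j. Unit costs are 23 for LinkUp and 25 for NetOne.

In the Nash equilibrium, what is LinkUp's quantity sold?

LinkUp's profit: π = (p_{LinkUp} − 23)(198 − 3p_{LinkUp} + 2p_{NetOne}).
∂π/∂p_{LinkUp} = 267 − 6p_{LinkUp} + 2p_{NetOne} = 0 ⇒ p_{LinkUp} = 44.5 + (1/3)p_{NetOne}.
Similarly p_{NetOne} = 45.5 + (1/3)p_{LinkUp}.
Plugging p_{NetOne} into LinkUp's best response: p_{LinkUp} = 44.5 + (1/3)(45.5 + (1/3)p_{LinkUp}) ⇒ (8/9)p_{LinkUp} = 179/3, so p_{LinkUp} = 67.125.
Then p_{NetOne} = 45.5 + (1/3)·67.125 = 67.875.
q_{LinkUp} = 198 − 3·67.125 + 2·67.875 = 132.375.

132.375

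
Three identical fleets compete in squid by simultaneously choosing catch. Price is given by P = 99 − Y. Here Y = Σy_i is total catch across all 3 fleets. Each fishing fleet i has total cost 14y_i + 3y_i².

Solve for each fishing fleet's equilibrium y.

8.5

A representative fishing fleet's profit is π_i = y_i(99 − Y) − 14y_i − 3y_i², with Y = y_i + Σ_{j≠i} y_j.
First-order condition: 85 − 8y_i − Σ_{j≠i} y_j = 0.
In a symmetric equilibrium every fishing fleet chooses the same y, so Σ_{j≠i} y_j = 2y. The condition becomes 85 − 10y = 0, giving y = 85/10 = 8.5.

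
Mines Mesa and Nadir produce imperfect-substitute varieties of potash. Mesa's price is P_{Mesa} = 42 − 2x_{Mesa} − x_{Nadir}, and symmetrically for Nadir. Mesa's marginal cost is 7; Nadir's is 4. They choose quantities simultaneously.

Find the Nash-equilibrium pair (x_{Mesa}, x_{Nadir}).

6.8, 7.8

Mine Mesa's profit: π = x_{Mesa}(42 − 2x_{Mesa} − x_{Nadir}) − 7x_{Mesa}.
∂π/∂x_{Mesa} = 35 − 4x_{Mesa} − x_{Nadir} = 0 ⇒ x_{Mesa} = 8.75 − 0.25x_{Nadir}.
Similarly x_{Nadir} = 9.5 − 0.25x_{Mesa}.
Substituting the second reaction function into the first: x_{Mesa} = 8.75 − 0.25(9.5 − 0.25x_{Mesa}), which gives 0.9375x_{Mesa} = 6.375 ⇒ x_{Mesa} = 6.8.
Then x_{Nadir} = 9.5 − 0.25·6.8 = 7.8.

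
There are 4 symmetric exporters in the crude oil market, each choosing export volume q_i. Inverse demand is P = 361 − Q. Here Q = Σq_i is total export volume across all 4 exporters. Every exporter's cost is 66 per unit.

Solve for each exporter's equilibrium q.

A representative exporter's profit is π_i = q_i(361 − Q) − 66q_i, with Q = q_i + Σ_{j≠i} q_j.
First-order condition: 295 − 2q_i − Σ_{j≠i} q_j = 0.
With identical exporters, set every q_j = q: then 295 − 2q − 3q = 0, i.e. q = 295/5 = 59.

59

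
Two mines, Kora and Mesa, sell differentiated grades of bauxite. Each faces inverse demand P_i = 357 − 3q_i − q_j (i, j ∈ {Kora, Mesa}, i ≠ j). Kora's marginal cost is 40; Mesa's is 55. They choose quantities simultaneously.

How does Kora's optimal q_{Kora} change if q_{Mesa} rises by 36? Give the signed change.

-6

Mine Kora's profit: π = q_{Kora}(357 − 3q_{Kora} − q_{Mesa}) − 40q_{Kora}.
∂π/∂q_{Kora} = 317 − 6q_{Kora} − q_{Mesa} = 0 ⇒ q_{Kora} = 317/6 − (1/6)q_{Mesa}.
The reaction-function slope is −1/6, so a 36-unit rise in q_{Mesa} moves q_{Kora} by −1/6 × 36 = −6. Kora's best response falls — the actions are strategic substitutes.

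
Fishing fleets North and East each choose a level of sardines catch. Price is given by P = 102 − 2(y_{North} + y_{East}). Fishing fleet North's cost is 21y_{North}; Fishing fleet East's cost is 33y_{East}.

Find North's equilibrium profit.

480.5

Fishing fleet North's profit: π = y_{North}(102 − 2(y_{North} + y_{East})) − 21y_{North}.
∂π/∂y_{North} = 81 − 4y_{North} − 2y_{East} = 0, so y_{North} = 20.25 − 0.5y_{East}.
By the same steps for East: y_{East} = 17.25 − 0.5y_{North}.
Substituting the second reaction function into the first: y_{North} = 20.25 − 0.5(17.25 − 0.5y_{North}), which gives 0.75y_{North} = 11.625 ⇒ y_{North} = 15.5.
Then y_{East} = 17.25 − 0.5·15.5 = 9.5.
Price P = 102 − 2·25 = 52.
North's profit: (52 − 21)·15.5 = 480.5.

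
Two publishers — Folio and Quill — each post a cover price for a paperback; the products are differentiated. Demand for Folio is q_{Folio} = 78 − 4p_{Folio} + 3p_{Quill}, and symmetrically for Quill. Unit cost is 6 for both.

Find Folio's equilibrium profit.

Folio's profit: π = (p_{Folio} − 6)(78 − 4p_{Folio} + 3p_{Quill}).
∂π/∂p_{Folio} = 102 − 8p_{Folio} + 3p_{Quill} = 0 ⇒ p_{Folio} = 12.75 + 0.375p_{Quill}.
The game is symmetric, so in equilibrium p_{Quill} = p_{Folio}: the reaction function gives 0.625p_{Folio} = 12.75, hence p_{Folio} = 20.4.
q_{Folio} = 78 − 4·20.4 + 3·20.4 = 57.6.
Profit = (20.4 − 6)·57.6 = 829.44.

829.44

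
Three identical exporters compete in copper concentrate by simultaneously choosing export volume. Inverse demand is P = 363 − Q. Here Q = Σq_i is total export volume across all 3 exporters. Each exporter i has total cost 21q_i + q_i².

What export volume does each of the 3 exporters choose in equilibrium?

A representative exporter's profit is π_i = q_i(363 − Q) − 21q_i − q_i², with Q = q_i + Σ_{j≠i} q_j.
First-order condition: 342 − 4q_i − Σ_{j≠i} q_j = 0.
With identical exporters, set every q_j = q: then 342 − 4q − 2q = 0, i.e. q = 342/6 = 57.

57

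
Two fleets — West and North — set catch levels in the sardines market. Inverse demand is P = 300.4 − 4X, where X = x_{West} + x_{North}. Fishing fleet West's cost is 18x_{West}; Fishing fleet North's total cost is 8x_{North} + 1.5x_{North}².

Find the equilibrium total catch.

43.7

Fishing fleet West's profit: π = x_{West}(300.4 − 4(x_{West} + x_{North})) − 18x_{West}.
∂π/∂x_{West} = 282.4 − 8x_{West} − 4x_{North} = 0, so x_{West} = 35.3 − 0.5x_{North}.
For North: ∂π/∂x_{North} = 292.4 − 11x_{North} − 4x_{West} = 0 ⇒ x_{North} = 1462/55 − (4/11)x_{West}.
Plugging x_{North} into West's best response: x_{West} = 35.3 − 0.5(1462/55 − (4/11)x_{West}) ⇒ (9/11)x_{West} = 2421/110, so x_{West} = 26.9.
Then x_{North} = 1462/55 − (4/11)·26.9 = 16.8.
Total catch: 26.9 + 16.8 = 43.7.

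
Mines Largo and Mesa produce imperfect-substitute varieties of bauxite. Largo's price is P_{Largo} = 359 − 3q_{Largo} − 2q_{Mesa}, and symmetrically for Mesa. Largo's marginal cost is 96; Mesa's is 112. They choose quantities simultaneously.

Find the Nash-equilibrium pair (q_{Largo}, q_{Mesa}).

Mine Largo's profit: π = q_{Largo}(359 − 3q_{Largo} − 2q_{Mesa}) − 96q_{Largo}.
∂π/∂q_{Largo} = 263 − 6q_{Largo} − 2q_{Mesa} = 0 ⇒ q_{Largo} = 263/6 − (1/3)q_{Mesa}.
Similarly q_{Mesa} = 247/6 − (1/3)q_{Largo}.
Substituting the second reaction function into the first: q_{Largo} = 263/6 − (1/3)(247/6 − (1/3)q_{Largo}), which gives (8/9)q_{Largo} = 271/9 ⇒ q_{Largo} = 33.875.
Then q_{Mesa} = 247/6 − (1/3)·33.875 = 29.875.

33.875, 29.875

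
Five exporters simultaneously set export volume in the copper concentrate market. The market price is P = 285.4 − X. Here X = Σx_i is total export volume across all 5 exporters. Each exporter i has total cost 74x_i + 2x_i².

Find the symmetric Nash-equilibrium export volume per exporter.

A representative exporter's profit is π_i = x_i(285.4 − X) − 74x_i − 2x_i², with X = x_i + Σ_{j≠i} x_j.
First-order condition: 211.4 − 6x_i − Σ_{j≠i} x_j = 0.
With identical exporters, set every x_j = x: then 211.4 − 6x − 4x = 0, i.e. x = 211.4/10 = 21.14.

21.14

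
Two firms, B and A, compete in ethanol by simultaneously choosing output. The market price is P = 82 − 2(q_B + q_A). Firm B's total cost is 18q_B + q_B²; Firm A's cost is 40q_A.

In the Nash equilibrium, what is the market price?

Firm B's profit: π = q_B(82 − 2(q_B + q_A)) − 18q_B − q_B².
∂π/∂q_B = 64 − 6q_B − 2q_A = 0, so q_B = 32/3 − (1/3)q_A.
For A: ∂π/∂q_A = 42 − 4q_A − 2q_B = 0 ⇒ q_A = 10.5 − 0.5q_B.
Substituting the second reaction function into the first: q_B = 32/3 − (1/3)(10.5 − 0.5q_B), which gives (5/6)q_B = 43/6 ⇒ q_B = 8.6.
Then q_A = 10.5 − 0.5·8.6 = 6.2.
Equilibrium price: P = 82 − 2·14.8 = 52.4.

52.4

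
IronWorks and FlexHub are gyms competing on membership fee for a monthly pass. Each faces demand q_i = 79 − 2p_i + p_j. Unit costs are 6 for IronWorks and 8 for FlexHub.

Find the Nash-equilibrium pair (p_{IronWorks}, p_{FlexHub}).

30.6, 31.4

IronWorks's profit: π = (p_{IronWorks} − 6)(79 − 2p_{IronWorks} + p_{FlexHub}).
∂π/∂p_{IronWorks} = 91 − 4p_{IronWorks} + p_{FlexHub} = 0 ⇒ p_{IronWorks} = 22.75 + 0.25p_{FlexHub}.
Similarly p_{FlexHub} = 23.75 + 0.25p_{IronWorks}.
Plugging p_{FlexHub} into IronWorks's best response: p_{IronWorks} = 22.75 + 0.25(23.75 + 0.25p_{IronWorks}) ⇒ 0.9375p_{IronWorks} = 28.6875, so p_{IronWorks} = 30.6.
Then p_{FlexHub} = 23.75 + 0.25·30.6 = 31.4.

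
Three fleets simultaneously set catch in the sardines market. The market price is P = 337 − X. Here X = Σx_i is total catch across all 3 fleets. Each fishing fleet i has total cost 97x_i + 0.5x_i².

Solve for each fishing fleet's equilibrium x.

A representative fishing fleet's profit is π_i = x_i(337 − X) − 97x_i − 0.5x_i², with X = x_i + Σ_{j≠i} x_j.
First-order condition: 240 − 3x_i − Σ_{j≠i} x_j = 0.
In a symmetric equilibrium every fishing fleet chooses the same x, so Σ_{j≠i} x_j = 2x. The condition becomes 240 − 5x = 0, giving x = 240/5 = 48.

48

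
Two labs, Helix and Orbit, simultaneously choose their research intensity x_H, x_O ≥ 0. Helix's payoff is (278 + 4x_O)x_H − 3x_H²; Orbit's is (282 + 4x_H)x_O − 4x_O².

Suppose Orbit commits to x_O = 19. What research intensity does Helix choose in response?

59

Expanding Helix's payoff: 278x_H + 4x_Ox_H − 3x_H².
∂π/∂x_H = 278 + 4x_O − 6x_H = 0, so x_H = 139/3 + (2/3)x_O.
At x_O = 19: x_H = 139/3 + (2/3)·19 = 59.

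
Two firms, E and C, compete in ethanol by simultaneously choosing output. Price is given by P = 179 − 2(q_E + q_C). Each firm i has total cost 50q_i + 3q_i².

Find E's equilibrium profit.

Firm E's profit: π = q_E(179 − 2(q_E + q_C)) − 50q_E − 3q_E².
∂π/∂q_E = 129 − 10q_E − 2q_C = 0, so q_E = 12.9 − 0.2q_C.
By symmetry q_C = q_E; substituting into the reaction function, 1.2q_E = 12.9 and q_E = 10.75.
Price P = 179 − 2·21.5 = 136.
E's profit: (136 − 50)·10.75 − 3(10.75)² = 577.8125.

577.8125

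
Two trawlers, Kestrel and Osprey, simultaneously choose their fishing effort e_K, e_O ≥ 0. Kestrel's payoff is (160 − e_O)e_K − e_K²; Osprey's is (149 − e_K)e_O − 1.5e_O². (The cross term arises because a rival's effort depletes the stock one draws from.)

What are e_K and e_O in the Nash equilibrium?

Expanding Kestrel's payoff: 160e_K − e_Oe_K − e_K².
∂π/∂e_K = 160 − e_O − 2e_K = 0, so e_K = 80 − 0.5e_O.
Likewise for Osprey: e_O = 149/3 − (1/3)e_K.
Solving the two reaction functions simultaneously: (1 − (−0.5)(−1/3))e_K = 80 − 0.5·(149/3), so (5/6)e_K = 331/6 and e_K = 66.2.
Then e_O = 149/3 − (1/3)·66.2 = 27.6.

66.2, 27.6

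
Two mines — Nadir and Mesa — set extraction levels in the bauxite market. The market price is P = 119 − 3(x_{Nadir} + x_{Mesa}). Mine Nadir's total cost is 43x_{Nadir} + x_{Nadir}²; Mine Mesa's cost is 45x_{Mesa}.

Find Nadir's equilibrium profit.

144

Mine Nadir's profit: π = x_{Nadir}(119 − 3(x_{Nadir} + x_{Mesa})) − 43x_{Nadir} − x_{Nadir}².
∂π/∂x_{Nadir} = 76 − 8x_{Nadir} − 3x_{Mesa} = 0, so x_{Nadir} = 9.5 − 0.375x_{Mesa}.
For Mesa: ∂π/∂x_{Mesa} = 74 − 6x_{Mesa} − 3x_{Nadir} = 0 ⇒ x_{Mesa} = 37/3 − 0.5x_{Nadir}.
Plugging x_{Mesa} into Nadir's best response: x_{Nadir} = 9.5 − 0.375(37/3 − 0.5x_{Nadir}) ⇒ 0.8125x_{Nadir} = 4.875, so x_{Nadir} = 6.
Then x_{Mesa} = 37/3 − 0.5·6 = 28/3.
Price P = 119 − 3·(46/3) = 73.
Nadir's profit: (73 − 43)·6 − (6)² = 144.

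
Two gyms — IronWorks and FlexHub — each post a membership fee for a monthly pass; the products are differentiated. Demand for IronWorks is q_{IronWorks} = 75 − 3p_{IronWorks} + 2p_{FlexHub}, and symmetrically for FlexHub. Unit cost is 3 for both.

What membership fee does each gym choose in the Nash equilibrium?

21

IronWorks's profit: π = (p_{IronWorks} − 3)(75 − 3p_{IronWorks} + 2p_{FlexHub}).
∂π/∂p_{IronWorks} = 84 − 6p_{IronWorks} + 2p_{FlexHub} = 0 ⇒ p_{IronWorks} = 14 + (1/3)p_{FlexHub}.
By symmetry p_{FlexHub} = p_{IronWorks}; substituting into the reaction function, (2/3)p_{IronWorks} = 14 and p_{IronWorks} = 21.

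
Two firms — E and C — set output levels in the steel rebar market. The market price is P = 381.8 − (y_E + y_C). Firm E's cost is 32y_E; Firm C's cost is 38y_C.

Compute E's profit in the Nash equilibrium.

14065.96

Firm E's profit: π = y_E(381.8 − (y_E + y_C)) − 32y_E.
∂π/∂y_E = 349.8 − 2y_E − y_C = 0, so y_E = 174.9 − 0.5y_C.
By the same steps for C: y_C = 171.9 − 0.5y_E.
Solving the two reaction functions simultaneously: (1 − (−0.5)(−0.5))y_E = 174.9 − 0.5·171.9, so 0.75y_E = 88.95 and y_E = 118.6.
Then y_C = 171.9 − 0.5·118.6 = 112.6.
Price P = 381.8 − 231.2 = 150.6.
E's profit: (150.6 − 32)·118.6 = 14065.96.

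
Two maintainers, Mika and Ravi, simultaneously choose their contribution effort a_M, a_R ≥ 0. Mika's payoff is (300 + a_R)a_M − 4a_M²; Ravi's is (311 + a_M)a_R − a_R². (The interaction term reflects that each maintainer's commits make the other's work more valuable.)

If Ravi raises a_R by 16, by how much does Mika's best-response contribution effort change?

2

Expanding Mika's payoff: 300a_M + a_Ra_M − 4a_M².
∂π/∂a_M = 300 + a_R − 8a_M = 0, so a_M = 37.5 + 0.125a_R.
The reaction-function slope is 0.125, so a 16-unit rise in a_R moves a_M by 0.125 × 16 = 2. Mika's best response rises — the actions are strategic complements.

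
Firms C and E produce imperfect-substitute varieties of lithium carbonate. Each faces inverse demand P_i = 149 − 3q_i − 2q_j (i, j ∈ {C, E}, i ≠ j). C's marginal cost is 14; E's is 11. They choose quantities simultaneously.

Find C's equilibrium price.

Firm C's profit: π = q_C(149 − 3q_C − 2q_E) − 14q_C.
∂π/∂q_C = 135 − 6q_C − 2q_E = 0 ⇒ q_C = 22.5 − (1/3)q_E.
Similarly q_E = 23 − (1/3)q_C.
Plugging q_E into C's best response: q_C = 22.5 − (1/3)(23 − (1/3)q_C) ⇒ (8/9)q_C = 89/6, so q_C = 16.6875.
Then q_E = 23 − (1/3)·16.6875 = 17.4375.
P_C = 149 − 3·16.6875 − 2·17.4375 = 64.0625.

64.0625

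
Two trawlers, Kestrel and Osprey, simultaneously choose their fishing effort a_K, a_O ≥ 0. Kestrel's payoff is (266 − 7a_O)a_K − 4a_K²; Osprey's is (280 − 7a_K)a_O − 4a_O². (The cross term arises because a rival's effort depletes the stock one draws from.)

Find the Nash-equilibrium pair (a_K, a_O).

Expanding Kestrel's payoff: 266a_K − 7a_Oa_K − 4a_K².
∂π/∂a_K = 266 − 7a_O − 8a_K = 0, so a_K = 33.25 − 0.875a_O.
Likewise for Osprey: a_O = 35 − 0.875a_K.
Solving the two reaction functions simultaneously: (1 − (−0.875)(−0.875))a_K = 33.25 − 0.875·35, so (15/64)a_K = 2.625 and a_K = 11.2.
Then a_O = 35 − 0.875·11.2 = 25.2.

11.2, 25.2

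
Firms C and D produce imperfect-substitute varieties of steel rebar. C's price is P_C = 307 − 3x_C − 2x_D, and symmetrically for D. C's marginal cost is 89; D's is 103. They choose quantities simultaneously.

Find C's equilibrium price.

173.375

Firm C's profit: π = x_C(307 − 3x_C − 2x_D) − 89x_C.
∂π/∂x_C = 218 − 6x_C − 2x_D = 0 ⇒ x_C = 109/3 − (1/3)x_D.
Similarly x_D = 34 − (1/3)x_C.
Plugging x_D into C's best response: x_C = 109/3 − (1/3)(34 − (1/3)x_C) ⇒ (8/9)x_C = 25, so x_C = 28.125.
Then x_D = 34 − (1/3)·28.125 = 24.625.
P_C = 307 − 3·28.125 − 2·24.625 = 173.375.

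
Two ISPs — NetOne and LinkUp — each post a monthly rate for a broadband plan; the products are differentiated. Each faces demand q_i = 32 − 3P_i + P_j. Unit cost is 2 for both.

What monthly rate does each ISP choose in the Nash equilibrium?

NetOne's profit: π = (P_{NetOne} − 2)(32 − 3P_{NetOne} + P_{LinkUp}).
∂π/∂P_{NetOne} = 38 − 6P_{NetOne} + P_{LinkUp} = 0 ⇒ P_{NetOne} = 19/3 + (1/6)P_{LinkUp}.
By symmetry P_{LinkUp} = P_{NetOne}; substituting into the reaction function, (5/6)P_{NetOne} = 19/3 and P_{NetOne} = 7.6.

7.6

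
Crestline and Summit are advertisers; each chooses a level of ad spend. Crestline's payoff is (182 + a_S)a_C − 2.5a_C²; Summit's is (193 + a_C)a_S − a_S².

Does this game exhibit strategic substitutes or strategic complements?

strategic complements

Expanding Crestline's payoff: 182a_C + a_Sa_C − 2.5a_C².
∂π/∂a_C = 182 + a_S − 5a_C = 0, so a_C = 36.4 + 0.2a_S.
The best-response slope da_C/da_S = 0.2 > 0: the reaction function is upward-sloping, so the choices are strategic complements.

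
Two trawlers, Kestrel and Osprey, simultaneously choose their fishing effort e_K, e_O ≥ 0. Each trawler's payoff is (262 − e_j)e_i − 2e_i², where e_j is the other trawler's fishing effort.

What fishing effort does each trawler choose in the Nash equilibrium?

Kestrel's payoff is (262 − e_O)e_K − 2e_K².
∂π/∂e_K = 262 − e_O − 4e_K = 0, so e_K = 65.5 − 0.25e_O.
The game is symmetric, so in equilibrium e_O = e_K: the reaction function gives 1.25e_K = 65.5, hence e_K = 52.4.

52.4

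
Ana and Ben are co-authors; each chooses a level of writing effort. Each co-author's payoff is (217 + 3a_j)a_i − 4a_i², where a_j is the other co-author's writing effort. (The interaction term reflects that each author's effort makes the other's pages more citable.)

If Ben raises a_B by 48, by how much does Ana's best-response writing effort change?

18

Ana's payoff is (217 + 3a_B)a_A − 4a_A².
∂π/∂a_A = 217 + 3a_B − 8a_A = 0, so a_A = 27.125 + 0.375a_B.
The reaction-function slope is 0.375, so a 48-unit rise in a_B moves a_A by 0.375 × 48 = 18. Ana's best response rises — the actions are strategic complements.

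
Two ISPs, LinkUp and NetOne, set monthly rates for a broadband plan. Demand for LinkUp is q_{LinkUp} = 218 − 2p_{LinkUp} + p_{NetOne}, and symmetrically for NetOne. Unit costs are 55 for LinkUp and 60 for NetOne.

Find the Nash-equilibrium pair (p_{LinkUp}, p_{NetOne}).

110, 112

LinkUp's profit: π = (p_{LinkUp} − 55)(218 − 2p_{LinkUp} + p_{NetOne}).
∂π/∂p_{LinkUp} = 328 − 4p_{LinkUp} + p_{NetOne} = 0 ⇒ p_{LinkUp} = 82 + 0.25p_{NetOne}.
Similarly p_{NetOne} = 84.5 + 0.25p_{LinkUp}.
Substituting the second reaction function into the first: p_{LinkUp} = 82 + 0.25(84.5 + 0.25p_{LinkUp}), which gives 0.9375p_{LinkUp} = 103.125 ⇒ p_{LinkUp} = 110.
Then p_{NetOne} = 84.5 + 0.25·110 = 112.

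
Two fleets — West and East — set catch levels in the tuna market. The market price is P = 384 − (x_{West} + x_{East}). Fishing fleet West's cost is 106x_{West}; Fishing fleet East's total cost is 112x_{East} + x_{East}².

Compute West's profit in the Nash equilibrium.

Fishing fleet West's profit: π = x_{West}(384 − (x_{West} + x_{East})) − 106x_{West}.
∂π/∂x_{West} = 278 − 2x_{West} − x_{East} = 0, so x_{West} = 139 − 0.5x_{East}.
For East: ∂π/∂x_{East} = 272 − 4x_{East} − x_{West} = 0 ⇒ x_{East} = 68 − 0.25x_{West}.
Plugging x_{East} into West's best response: x_{West} = 139 − 0.5(68 − 0.25x_{West}) ⇒ 0.875x_{West} = 105, so x_{West} = 120.
Then x_{East} = 68 − 0.25·120 = 38.
Price P = 384 − 158 = 226.
West's profit: (226 − 106)·120 = 14400.

14400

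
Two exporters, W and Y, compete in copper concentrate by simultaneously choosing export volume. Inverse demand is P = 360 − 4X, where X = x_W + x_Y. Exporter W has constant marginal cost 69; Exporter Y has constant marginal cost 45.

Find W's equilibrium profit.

Exporter W's profit: π = x_W(360 − 4(x_W + x_Y)) − 69x_W.
∂π/∂x_W = 291 − 8x_W − 4x_Y = 0, so x_W = 36.375 − 0.5x_Y.
By the same steps for Y: x_Y = 39.375 − 0.5x_W.
Solving the two reaction functions simultaneously: (1 − (−0.5)(−0.5))x_W = 36.375 − 0.5·39.375, so 0.75x_W = 16.6875 and x_W = 22.25.
Then x_Y = 39.375 − 0.5·22.25 = 28.25.
Price P = 360 − 4·50.5 = 158.
W's profit: (158 − 69)·22.25 = 1980.25.

1980.25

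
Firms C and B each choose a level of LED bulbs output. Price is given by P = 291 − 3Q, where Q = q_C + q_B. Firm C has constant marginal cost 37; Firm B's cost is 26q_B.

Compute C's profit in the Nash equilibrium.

Firm C's profit: π = q_C(291 − 3(q_C + q_B)) − 37q_C.
∂π/∂q_C = 254 − 6q_C − 3q_B = 0, so q_C = 127/3 − 0.5q_B.
By the same steps for B: q_B = 265/6 − 0.5q_C.
Substituting the second reaction function into the first: q_C = 127/3 − 0.5(265/6 − 0.5q_C), which gives 0.75q_C = 20.25 ⇒ q_C = 27.
Then q_B = 265/6 − 0.5·27 = 92/3.
Price P = 291 − 3·(173/3) = 118.
C's profit: (118 − 37)·27 = 2187.

2187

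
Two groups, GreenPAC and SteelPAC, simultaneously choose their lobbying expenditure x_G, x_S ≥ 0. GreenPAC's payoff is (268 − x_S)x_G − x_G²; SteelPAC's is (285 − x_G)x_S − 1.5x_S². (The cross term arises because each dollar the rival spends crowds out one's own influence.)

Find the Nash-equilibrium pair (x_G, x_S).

Expanding GreenPAC's payoff: 268x_G − x_Sx_G − x_G².
∂π/∂x_G = 268 − x_S − 2x_G = 0, so x_G = 134 − 0.5x_S.
Likewise for SteelPAC: x_S = 95 − (1/3)x_G.
Solving the two reaction functions simultaneously: (1 − (−0.5)(−1/3))x_G = 134 − 0.5·95, so (5/6)x_G = 86.5 and x_G = 103.8.
Then x_S = 95 − (1/3)·103.8 = 60.4.

103.8, 60.4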